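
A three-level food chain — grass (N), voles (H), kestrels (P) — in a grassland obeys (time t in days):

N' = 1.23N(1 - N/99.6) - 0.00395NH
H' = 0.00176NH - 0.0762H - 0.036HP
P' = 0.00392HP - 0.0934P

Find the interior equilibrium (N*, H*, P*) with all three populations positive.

N* ≈ 92, H* ≈ 23.8, P* ≈ 2.38

From dP/dt = 0: 0.00392H* = 0.0934, so H* = 23.8.
From dN/dt = 0: 1.23(1 - N*/99.6) = 0.00395·23.8, giving N* = 99.6·(1 - 0.0765) = 92.
From dH/dt = 0: 0.00176·92 - 0.0762 = 0.036P*, so P* = 0.0857/0.036 = 2.38.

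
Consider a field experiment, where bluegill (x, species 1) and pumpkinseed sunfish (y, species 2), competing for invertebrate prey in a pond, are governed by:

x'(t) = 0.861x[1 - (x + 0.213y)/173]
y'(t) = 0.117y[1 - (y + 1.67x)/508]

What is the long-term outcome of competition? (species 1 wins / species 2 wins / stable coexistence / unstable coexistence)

stable coexistence

Compare the nullcline intercepts: K1/α12 = 173/0.213 = 812 > K2 = 508; K2/α21 = 508/1.67 = 304 > K1 = 173.
Since both inequalities hold, each species can invade when rare, so the interior equilibrium is stable.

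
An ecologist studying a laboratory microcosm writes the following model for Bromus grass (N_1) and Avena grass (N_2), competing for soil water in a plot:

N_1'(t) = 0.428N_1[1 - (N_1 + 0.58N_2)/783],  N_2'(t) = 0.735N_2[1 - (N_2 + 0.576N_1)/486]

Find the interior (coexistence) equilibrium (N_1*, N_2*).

Setting both brackets to zero gives the nullclines N_1 + 0.58N_2 = 783 and 0.576N_1 + N_2 = 486.
Substituting N_2 = 486 - 0.576N_1 into the first: N_1(1 - 0.58·0.576) = 783 - 0.58·486.
So N_1* = 501/0.666 = 753, and then N_2* = 486 - 0.576·753 = 52.5.

N_1* ≈ 753, N_2* ≈ 52.5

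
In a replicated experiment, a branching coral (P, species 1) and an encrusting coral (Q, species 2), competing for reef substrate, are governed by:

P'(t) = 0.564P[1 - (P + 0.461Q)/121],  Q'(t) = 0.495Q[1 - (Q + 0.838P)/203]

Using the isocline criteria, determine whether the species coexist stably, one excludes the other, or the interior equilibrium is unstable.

stable coexistence

Compare the nullcline intercepts: K1/α12 = 121/0.461 = 262 > K2 = 203; K2/α21 = 203/0.838 = 242 > K1 = 121.
Since both inequalities hold, each species can invade when rare, so the interior equilibrium is stable.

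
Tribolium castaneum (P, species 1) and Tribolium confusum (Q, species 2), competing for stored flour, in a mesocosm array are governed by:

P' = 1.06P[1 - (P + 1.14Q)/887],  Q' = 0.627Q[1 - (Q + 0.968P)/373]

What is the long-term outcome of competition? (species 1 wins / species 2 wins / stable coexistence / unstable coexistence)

Compare the nullcline intercepts: K1/α12 = 887/1.14 = 778 > K2 = 373; K2/α21 = 373/0.968 = 385 < K1 = 887.
Since the inequalities point opposite ways, species 1 can invade but species 2 cannot.

species 1 excludes species 2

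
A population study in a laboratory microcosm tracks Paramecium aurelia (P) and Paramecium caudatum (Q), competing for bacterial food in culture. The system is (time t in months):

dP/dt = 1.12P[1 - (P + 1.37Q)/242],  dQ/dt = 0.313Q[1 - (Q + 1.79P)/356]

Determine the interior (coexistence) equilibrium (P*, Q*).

Setting both brackets to zero gives the nullclines P + 1.37Q = 242 and 1.79P + Q = 356.
Substituting Q = 356 - 1.79P into the first: P(1 - 1.37·1.79) = 242 - 1.37·356.
So P* = -246/-1.45 = 169, and then Q* = 356 - 1.79·169 = 53.1.

P* ≈ 169, Q* ≈ 53.1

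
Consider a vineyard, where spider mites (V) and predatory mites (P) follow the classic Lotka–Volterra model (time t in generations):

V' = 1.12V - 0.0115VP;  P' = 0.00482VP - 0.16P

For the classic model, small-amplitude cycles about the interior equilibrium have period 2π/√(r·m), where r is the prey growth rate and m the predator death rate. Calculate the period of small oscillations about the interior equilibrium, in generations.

Here r = 1.12 and m = 0.16, so r·m = 0.179.
ω = √0.179 = 0.423 per generation, hence T = 2π/ω ≈ 14.8 generations.

T ≈ 14.8 generations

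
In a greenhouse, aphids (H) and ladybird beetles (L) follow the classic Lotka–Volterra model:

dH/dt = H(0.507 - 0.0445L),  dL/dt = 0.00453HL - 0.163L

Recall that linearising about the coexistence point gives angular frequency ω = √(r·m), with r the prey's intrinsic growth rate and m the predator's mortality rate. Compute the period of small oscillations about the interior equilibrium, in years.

T ≈ 21.9 years

Here r = 0.507 and m = 0.163, so r·m = 0.0826.
ω = √0.0826 = 0.287 per year, hence T = 2π/ω ≈ 21.9 years.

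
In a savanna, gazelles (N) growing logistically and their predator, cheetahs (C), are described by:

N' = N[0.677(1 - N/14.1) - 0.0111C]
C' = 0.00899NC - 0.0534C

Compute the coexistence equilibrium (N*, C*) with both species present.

From dC/dt = 0 with C > 0: 0.00899N* = 0.0534, so N* = 5.94.
Substitute into dN/dt = 0: 0.677(1 - 5.94/14.1) = 0.0111C*.
The bracket is 0.579, giving C* = 0.392/0.0111 = 35.3.

N* ≈ 5.94, C* ≈ 35.3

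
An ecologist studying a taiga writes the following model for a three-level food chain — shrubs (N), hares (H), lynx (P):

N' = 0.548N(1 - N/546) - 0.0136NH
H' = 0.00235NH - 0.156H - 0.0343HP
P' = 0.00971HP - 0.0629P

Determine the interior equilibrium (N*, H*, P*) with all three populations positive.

From dP/dt = 0: 0.00971H* = 0.0629, so H* = 6.48.
From dN/dt = 0: 0.548(1 - N*/546) = 0.0136·6.48, giving N* = 546·(1 - 0.161) = 458.
From dH/dt = 0: 0.00235·458 - 0.156 = 0.0343P*, so P* = 0.921/0.0343 = 26.8.

N* ≈ 458, H* ≈ 6.48, P* ≈ 26.8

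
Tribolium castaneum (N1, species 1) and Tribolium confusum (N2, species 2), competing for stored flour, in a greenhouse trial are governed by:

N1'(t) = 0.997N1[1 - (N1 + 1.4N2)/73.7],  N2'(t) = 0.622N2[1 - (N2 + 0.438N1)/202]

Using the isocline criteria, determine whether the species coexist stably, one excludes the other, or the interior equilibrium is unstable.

Compare the nullcline intercepts: K1/α12 = 73.7/1.4 = 52.6 < K2 = 202; K2/α21 = 202/0.438 = 461 > K1 = 73.7.
Since the inequalities point opposite ways, species 2 can invade but species 1 cannot.

species 2 excludes species 1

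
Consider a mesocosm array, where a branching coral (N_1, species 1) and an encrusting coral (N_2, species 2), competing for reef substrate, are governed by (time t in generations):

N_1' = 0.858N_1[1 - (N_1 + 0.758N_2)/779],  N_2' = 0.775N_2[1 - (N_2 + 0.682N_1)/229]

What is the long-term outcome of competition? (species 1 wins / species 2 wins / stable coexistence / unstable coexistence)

Compare the nullcline intercepts: K1/α12 = 779/0.758 = 1030 > K2 = 229; K2/α21 = 229/0.682 = 336 < K1 = 779.
Since the inequalities point opposite ways, species 1 can invade but species 2 cannot.

species 1 excludes species 2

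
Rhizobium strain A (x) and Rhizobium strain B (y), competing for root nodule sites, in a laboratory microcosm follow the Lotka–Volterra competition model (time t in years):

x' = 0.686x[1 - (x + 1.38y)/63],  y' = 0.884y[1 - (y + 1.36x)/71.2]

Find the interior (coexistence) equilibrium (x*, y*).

Setting both brackets to zero gives the nullclines x + 1.38y = 63 and 1.36x + y = 71.2.
Substituting y = 71.2 - 1.36x into the first: x(1 - 1.38·1.36) = 63 - 1.38·71.2.
So x* = -35.3/-0.877 = 40.2, and then y* = 71.2 - 1.36·40.2 = 16.5.

x* ≈ 40.2, y* ≈ 16.5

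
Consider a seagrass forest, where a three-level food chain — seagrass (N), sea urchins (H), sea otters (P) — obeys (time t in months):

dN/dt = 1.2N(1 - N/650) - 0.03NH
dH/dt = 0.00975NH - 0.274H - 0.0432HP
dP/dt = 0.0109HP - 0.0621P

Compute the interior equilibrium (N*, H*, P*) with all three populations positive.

N* ≈ 557, H* ≈ 5.7, P* ≈ 119

From dP/dt = 0: 0.0109H* = 0.0621, so H* = 5.7.
From dN/dt = 0: 1.2(1 - N*/650) = 0.03·5.7, giving N* = 650·(1 - 0.142) = 557.
From dH/dt = 0: 0.00975·557 - 0.274 = 0.0432P*, so P* = 5.16/0.0432 = 119.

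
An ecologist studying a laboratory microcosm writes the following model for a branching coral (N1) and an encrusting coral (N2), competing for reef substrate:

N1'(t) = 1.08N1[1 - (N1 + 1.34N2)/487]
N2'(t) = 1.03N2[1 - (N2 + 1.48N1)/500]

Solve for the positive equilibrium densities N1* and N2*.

Setting both brackets to zero gives the nullclines N1 + 1.34N2 = 487 and 1.48N1 + N2 = 500.
Substituting N2 = 500 - 1.48N1 into the first: N1(1 - 1.34·1.48) = 487 - 1.34·500.
So N1* = -183/-0.983 = 186, and then N2* = 500 - 1.48·186 = 225.

N1* ≈ 186, N2* ≈ 225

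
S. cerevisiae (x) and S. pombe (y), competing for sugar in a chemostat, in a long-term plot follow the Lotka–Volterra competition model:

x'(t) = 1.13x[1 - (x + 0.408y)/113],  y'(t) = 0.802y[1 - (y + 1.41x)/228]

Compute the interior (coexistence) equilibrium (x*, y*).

Setting both brackets to zero gives the nullclines x + 0.408y = 113 and 1.41x + y = 228.
Substituting y = 228 - 1.41x into the first: x(1 - 0.408·1.41) = 113 - 0.408·228.
So x* = 20/0.425 = 47, and then y* = 228 - 1.41·47 = 162.

x* ≈ 47, y* ≈ 162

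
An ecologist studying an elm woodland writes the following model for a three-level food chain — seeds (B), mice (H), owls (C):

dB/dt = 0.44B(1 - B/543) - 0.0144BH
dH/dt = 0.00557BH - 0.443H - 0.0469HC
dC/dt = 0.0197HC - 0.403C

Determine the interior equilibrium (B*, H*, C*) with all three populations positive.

From dC/dt = 0: 0.0197H* = 0.403, so H* = 20.5.
From dB/dt = 0: 0.44(1 - B*/543) = 0.0144·20.5, giving B* = 543·(1 - 0.669) = 179.
From dH/dt = 0: 0.00557·179 - 0.443 = 0.0469C*, so C* = 0.557/0.0469 = 11.9.

B* ≈ 179, H* ≈ 20.5, C* ≈ 11.9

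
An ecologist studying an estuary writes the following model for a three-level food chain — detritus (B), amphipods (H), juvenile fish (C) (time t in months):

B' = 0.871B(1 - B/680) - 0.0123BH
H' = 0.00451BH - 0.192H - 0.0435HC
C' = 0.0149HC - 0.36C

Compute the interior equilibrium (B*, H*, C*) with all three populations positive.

From dC/dt = 0: 0.0149H* = 0.36, so H* = 24.2.
From dB/dt = 0: 0.871(1 - B*/680) = 0.0123·24.2, giving B* = 680·(1 - 0.341) = 448.
From dH/dt = 0: 0.00451·448 - 0.192 = 0.0435C*, so C* = 1.83/0.0435 = 42.

B* ≈ 448, H* ≈ 24.2, C* ≈ 42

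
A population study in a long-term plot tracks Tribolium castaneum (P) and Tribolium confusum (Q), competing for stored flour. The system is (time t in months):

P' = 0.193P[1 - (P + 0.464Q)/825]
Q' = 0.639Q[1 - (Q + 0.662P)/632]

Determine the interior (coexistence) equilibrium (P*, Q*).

Setting both brackets to zero gives the nullclines P + 0.464Q = 825 and 0.662P + Q = 632.
Substituting Q = 632 - 0.662P into the first: P(1 - 0.464·0.662) = 825 - 0.464·632.
So P* = 532/0.693 = 768, and then Q* = 632 - 0.662·768 = 124.

P* ≈ 768, Q* ≈ 124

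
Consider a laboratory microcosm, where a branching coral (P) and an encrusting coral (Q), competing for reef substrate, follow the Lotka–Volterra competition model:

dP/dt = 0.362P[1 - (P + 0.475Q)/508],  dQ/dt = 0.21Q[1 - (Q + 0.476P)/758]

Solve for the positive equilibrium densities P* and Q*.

P* ≈ 191, Q* ≈ 667

Setting both brackets to zero gives the nullclines P + 0.475Q = 508 and 0.476P + Q = 758.
Substituting Q = 758 - 0.476P into the first: P(1 - 0.475·0.476) = 508 - 0.475·758.
So P* = 148/0.774 = 191, and then Q* = 758 - 0.476·191 = 667.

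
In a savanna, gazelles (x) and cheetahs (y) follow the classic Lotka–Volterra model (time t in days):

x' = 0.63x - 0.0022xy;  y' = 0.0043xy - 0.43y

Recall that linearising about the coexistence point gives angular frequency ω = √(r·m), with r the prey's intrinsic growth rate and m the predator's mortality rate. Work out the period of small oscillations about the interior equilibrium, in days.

Here r = 0.63 and m = 0.43, so r·m = 0.271.
ω = √0.271 = 0.52 per day, hence T = 2π/ω ≈ 12.1 days.

T ≈ 12.1 days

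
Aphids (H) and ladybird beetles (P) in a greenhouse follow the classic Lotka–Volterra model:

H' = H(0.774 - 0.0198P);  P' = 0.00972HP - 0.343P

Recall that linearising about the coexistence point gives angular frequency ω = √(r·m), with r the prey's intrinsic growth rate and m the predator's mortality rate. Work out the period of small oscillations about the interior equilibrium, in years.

Here r = 0.774 and m = 0.343, so r·m = 0.265.
ω = √0.265 = 0.515 per year, hence T = 2π/ω ≈ 12.2 years.

T ≈ 12.2 years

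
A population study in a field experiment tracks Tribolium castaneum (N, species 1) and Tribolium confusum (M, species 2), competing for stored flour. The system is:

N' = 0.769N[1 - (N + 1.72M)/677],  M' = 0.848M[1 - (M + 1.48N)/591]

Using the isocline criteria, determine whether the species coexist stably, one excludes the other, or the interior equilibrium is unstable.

Compare the nullcline intercepts: K1/α12 = 677/1.72 = 394 < K2 = 591; K2/α21 = 591/1.48 = 399 < K1 = 677.
Since both are reversed, neither can invade when rare; the interior point is a saddle.

unstable coexistence (outcome depends on initial conditions)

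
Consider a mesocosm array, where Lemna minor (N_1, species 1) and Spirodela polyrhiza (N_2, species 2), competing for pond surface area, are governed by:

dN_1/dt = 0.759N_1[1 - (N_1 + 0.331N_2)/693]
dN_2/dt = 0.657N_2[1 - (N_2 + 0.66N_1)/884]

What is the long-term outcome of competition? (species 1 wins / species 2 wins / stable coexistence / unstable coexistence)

Compare the nullcline intercepts: K1/α12 = 693/0.331 = 2090 > K2 = 884; K2/α21 = 884/0.66 = 1340 > K1 = 693.
Since both inequalities hold, each species can invade when rare, so the interior equilibrium is stable.

stable coexistence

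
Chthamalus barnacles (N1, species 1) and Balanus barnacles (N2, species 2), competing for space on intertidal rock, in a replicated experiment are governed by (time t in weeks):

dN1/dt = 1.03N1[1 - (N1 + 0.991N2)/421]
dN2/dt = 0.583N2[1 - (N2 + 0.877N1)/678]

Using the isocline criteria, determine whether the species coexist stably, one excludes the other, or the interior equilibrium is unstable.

species 2 excludes species 1

Compare the nullcline intercepts: K1/α12 = 421/0.991 = 425 < K2 = 678; K2/α21 = 678/0.877 = 773 > K1 = 421.
Since the inequalities point opposite ways, species 2 can invade but species 1 cannot.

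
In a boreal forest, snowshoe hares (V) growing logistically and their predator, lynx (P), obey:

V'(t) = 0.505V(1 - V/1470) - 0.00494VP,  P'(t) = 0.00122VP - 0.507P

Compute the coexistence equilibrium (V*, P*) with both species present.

V* ≈ 416, P* ≈ 73.3

From dP/dt = 0 with P > 0: 0.00122V* = 0.507, so V* = 416.
Substitute into dV/dt = 0: 0.505(1 - 416/1470) = 0.00494P*.
The bracket is 0.717, giving P* = 0.362/0.00494 = 73.3.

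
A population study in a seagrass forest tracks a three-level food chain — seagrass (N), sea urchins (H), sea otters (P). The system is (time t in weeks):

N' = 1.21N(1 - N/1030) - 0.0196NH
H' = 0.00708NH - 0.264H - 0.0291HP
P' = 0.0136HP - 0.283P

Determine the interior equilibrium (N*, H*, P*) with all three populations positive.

N* ≈ 683, H* ≈ 20.8, P* ≈ 157

From dP/dt = 0: 0.0136H* = 0.283, so H* = 20.8.
From dN/dt = 0: 1.21(1 - N*/1030) = 0.0196·20.8, giving N* = 1030·(1 - 0.337) = 683.
From dH/dt = 0: 0.00708·683 - 0.264 = 0.0291P*, so P* = 4.57/0.0291 = 157.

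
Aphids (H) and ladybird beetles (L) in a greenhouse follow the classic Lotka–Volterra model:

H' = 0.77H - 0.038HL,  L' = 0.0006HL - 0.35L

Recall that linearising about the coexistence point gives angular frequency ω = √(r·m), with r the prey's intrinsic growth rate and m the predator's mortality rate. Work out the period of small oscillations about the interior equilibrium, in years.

Here r = 0.77 and m = 0.35, so r·m = 0.269.
ω = √0.269 = 0.519 per year, hence T = 2π/ω ≈ 12.1 years.

T ≈ 12.1 years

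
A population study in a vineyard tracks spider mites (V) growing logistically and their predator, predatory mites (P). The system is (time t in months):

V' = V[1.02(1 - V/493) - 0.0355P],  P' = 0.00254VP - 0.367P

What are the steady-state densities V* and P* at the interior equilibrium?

From dP/dt = 0 with P > 0: 0.00254V* = 0.367, so V* = 144.
Substitute into dV/dt = 0: 1.02(1 - 144/493) = 0.0355P*.
The bracket is 0.707, giving P* = 0.721/0.0355 = 20.3.

V* ≈ 144, P* ≈ 20.3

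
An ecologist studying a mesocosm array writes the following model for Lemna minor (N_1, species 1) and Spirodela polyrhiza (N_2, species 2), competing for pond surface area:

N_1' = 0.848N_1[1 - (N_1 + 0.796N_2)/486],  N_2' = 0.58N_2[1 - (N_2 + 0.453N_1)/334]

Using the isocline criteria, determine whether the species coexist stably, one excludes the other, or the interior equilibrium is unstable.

Compare the nullcline intercepts: K1/α12 = 486/0.796 = 611 > K2 = 334; K2/α21 = 334/0.453 = 737 > K1 = 486.
Since both inequalities hold, each species can invade when rare, so the interior equilibrium is stable.

stable coexistence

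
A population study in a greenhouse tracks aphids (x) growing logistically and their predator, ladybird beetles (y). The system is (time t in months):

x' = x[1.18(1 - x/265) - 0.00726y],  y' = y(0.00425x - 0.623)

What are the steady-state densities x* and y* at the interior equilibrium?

From dy/dt = 0 with y > 0: 0.00425x* = 0.623, so x* = 147.
Substitute into dx/dt = 0: 1.18(1 - 147/265) = 0.00726y*.
The bracket is 0.447, giving y* = 0.527/0.00726 = 72.6.

x* ≈ 147, y* ≈ 72.6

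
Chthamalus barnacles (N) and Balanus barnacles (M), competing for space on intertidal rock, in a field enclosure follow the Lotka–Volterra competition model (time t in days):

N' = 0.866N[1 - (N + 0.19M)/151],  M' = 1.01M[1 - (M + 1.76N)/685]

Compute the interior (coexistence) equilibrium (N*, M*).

Setting both brackets to zero gives the nullclines N + 0.19M = 151 and 1.76N + M = 685.
Substituting M = 685 - 1.76N into the first: N(1 - 0.19·1.76) = 151 - 0.19·685.
So N* = 20.8/0.666 = 31.3, and then M* = 685 - 1.76·31.3 = 630.

N* ≈ 31.3, M* ≈ 630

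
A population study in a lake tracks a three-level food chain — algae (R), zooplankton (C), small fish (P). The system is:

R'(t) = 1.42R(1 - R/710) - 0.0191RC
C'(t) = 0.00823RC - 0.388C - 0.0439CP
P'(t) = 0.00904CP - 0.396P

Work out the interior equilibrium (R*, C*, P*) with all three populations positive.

From dP/dt = 0: 0.00904C* = 0.396, so C* = 43.8.
From dR/dt = 0: 1.42(1 - R*/710) = 0.0191·43.8, giving R* = 710·(1 - 0.589) = 292.
From dC/dt = 0: 0.00823·292 - 0.388 = 0.0439P*, so P* = 2.01/0.0439 = 45.8.

R* ≈ 292, C* ≈ 43.8, P* ≈ 45.8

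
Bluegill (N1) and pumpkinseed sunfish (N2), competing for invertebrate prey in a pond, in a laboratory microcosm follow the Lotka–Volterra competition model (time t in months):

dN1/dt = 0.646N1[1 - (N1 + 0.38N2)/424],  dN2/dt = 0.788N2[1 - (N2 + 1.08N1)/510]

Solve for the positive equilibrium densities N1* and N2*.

N1* ≈ 390, N2* ≈ 88.3

Setting both brackets to zero gives the nullclines N1 + 0.38N2 = 424 and 1.08N1 + N2 = 510.
Substituting N2 = 510 - 1.08N1 into the first: N1(1 - 0.38·1.08) = 424 - 0.38·510.
So N1* = 230/0.59 = 390, and then N2* = 510 - 1.08·390 = 88.3.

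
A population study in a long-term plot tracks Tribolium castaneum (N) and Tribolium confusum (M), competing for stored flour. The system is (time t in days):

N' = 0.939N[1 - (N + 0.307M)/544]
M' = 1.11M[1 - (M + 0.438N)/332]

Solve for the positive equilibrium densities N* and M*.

Setting both brackets to zero gives the nullclines N + 0.307M = 544 and 0.438N + M = 332.
Substituting M = 332 - 0.438N into the first: N(1 - 0.307·0.438) = 544 - 0.307·332.
So N* = 442/0.866 = 511, and then M* = 332 - 0.438·511 = 108.

N* ≈ 511, M* ≈ 108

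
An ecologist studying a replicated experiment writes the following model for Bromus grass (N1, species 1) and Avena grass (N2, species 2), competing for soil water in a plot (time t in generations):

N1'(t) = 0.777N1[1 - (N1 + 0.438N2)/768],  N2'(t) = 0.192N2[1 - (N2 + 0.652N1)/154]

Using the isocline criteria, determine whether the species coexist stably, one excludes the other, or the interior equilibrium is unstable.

Compare the nullcline intercepts: K1/α12 = 768/0.438 = 1750 > K2 = 154; K2/α21 = 154/0.652 = 236 < K1 = 768.
Since the inequalities point opposite ways, species 1 can invade but species 2 cannot.

species 1 excludes species 2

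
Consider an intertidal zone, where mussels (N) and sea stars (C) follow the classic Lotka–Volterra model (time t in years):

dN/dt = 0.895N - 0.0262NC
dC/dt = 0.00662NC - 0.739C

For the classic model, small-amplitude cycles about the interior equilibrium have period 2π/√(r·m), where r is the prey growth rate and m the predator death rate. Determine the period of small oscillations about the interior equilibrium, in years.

T ≈ 7.73 years

Here r = 0.895 and m = 0.739, so r·m = 0.661.
ω = √0.661 = 0.813 per year, hence T = 2π/ω ≈ 7.73 years.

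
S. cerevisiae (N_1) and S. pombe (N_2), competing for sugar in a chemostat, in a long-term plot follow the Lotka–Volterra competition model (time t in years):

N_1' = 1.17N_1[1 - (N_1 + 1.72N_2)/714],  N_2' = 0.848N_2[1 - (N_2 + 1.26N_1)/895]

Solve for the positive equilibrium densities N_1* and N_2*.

N_1* ≈ 707, N_2* ≈ 3.98

Setting both brackets to zero gives the nullclines N_1 + 1.72N_2 = 714 and 1.26N_1 + N_2 = 895.
Substituting N_2 = 895 - 1.26N_1 into the first: N_1(1 - 1.72·1.26) = 714 - 1.72·895.
So N_1* = -825/-1.17 = 707, and then N_2* = 895 - 1.26·707 = 3.98.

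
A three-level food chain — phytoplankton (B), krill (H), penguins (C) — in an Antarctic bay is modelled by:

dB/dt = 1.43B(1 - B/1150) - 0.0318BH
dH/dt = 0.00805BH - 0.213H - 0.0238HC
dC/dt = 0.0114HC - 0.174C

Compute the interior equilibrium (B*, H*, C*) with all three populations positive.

From dC/dt = 0: 0.0114H* = 0.174, so H* = 15.3.
From dB/dt = 0: 1.43(1 - B*/1150) = 0.0318·15.3, giving B* = 1150·(1 - 0.339) = 760.
From dH/dt = 0: 0.00805·760 - 0.213 = 0.0238C*, so C* = 5.9/0.0238 = 248.

B* ≈ 760, H* ≈ 15.3, C* ≈ 248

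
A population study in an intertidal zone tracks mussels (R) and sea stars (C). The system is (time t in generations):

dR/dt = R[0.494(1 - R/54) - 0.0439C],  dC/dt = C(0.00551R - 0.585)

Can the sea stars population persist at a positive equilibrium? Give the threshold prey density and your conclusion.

The predator equation gives dC/dt > 0 only when R > 0.585/0.00551 = 106.
Without the predator, R → K = 54. Since 54 < 106, the predator cannot invade.

Threshold R = 106; K < 106, so no, the predator goes extinct.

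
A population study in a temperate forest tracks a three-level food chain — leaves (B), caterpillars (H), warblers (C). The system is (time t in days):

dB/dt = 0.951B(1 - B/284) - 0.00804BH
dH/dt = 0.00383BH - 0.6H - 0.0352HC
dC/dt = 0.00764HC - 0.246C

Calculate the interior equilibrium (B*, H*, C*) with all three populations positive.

B* ≈ 207, H* ≈ 32.2, C* ≈ 5.44

From dC/dt = 0: 0.00764H* = 0.246, so H* = 32.2.
From dB/dt = 0: 0.951(1 - B*/284) = 0.00804·32.2, giving B* = 284·(1 - 0.272) = 207.
From dH/dt = 0: 0.00383·207 - 0.6 = 0.0352C*, so C* = 0.192/0.0352 = 5.44.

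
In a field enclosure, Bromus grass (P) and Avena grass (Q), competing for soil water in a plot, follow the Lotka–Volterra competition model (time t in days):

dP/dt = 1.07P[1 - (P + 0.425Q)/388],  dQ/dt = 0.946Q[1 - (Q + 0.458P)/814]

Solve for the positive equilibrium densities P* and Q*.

Setting both brackets to zero gives the nullclines P + 0.425Q = 388 and 0.458P + Q = 814.
Substituting Q = 814 - 0.458P into the first: P(1 - 0.425·0.458) = 388 - 0.425·814.
So P* = 42.1/0.805 = 52.2, and then Q* = 814 - 0.458·52.2 = 790.

P* ≈ 52.2, Q* ≈ 790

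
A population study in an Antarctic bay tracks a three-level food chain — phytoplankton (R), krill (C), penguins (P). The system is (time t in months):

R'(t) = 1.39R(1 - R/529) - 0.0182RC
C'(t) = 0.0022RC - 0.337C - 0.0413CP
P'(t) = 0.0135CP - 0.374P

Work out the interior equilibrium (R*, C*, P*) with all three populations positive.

R* ≈ 337, C* ≈ 27.7, P* ≈ 9.8

From dP/dt = 0: 0.0135C* = 0.374, so C* = 27.7.
From dR/dt = 0: 1.39(1 - R*/529) = 0.0182·27.7, giving R* = 529·(1 - 0.363) = 337.
From dC/dt = 0: 0.0022·337 - 0.337 = 0.0413P*, so P* = 0.405/0.0413 = 9.8.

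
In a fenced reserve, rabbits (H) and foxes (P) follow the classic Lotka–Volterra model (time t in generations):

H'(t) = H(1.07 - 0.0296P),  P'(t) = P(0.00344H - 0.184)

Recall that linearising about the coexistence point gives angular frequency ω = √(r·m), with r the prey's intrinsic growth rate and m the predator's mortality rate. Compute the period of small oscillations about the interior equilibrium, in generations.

T ≈ 14.2 generations

Here r = 1.07 and m = 0.184, so r·m = 0.197.
ω = √0.197 = 0.444 per generation, hence T = 2π/ω ≈ 14.2 generations.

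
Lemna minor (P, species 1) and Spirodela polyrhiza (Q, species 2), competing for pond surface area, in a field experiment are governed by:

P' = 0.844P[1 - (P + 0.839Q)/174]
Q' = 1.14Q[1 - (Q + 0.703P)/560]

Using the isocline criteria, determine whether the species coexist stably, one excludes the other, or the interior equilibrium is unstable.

Compare the nullcline intercepts: K1/α12 = 174/0.839 = 207 < K2 = 560; K2/α21 = 560/0.703 = 797 > K1 = 174.
Since the inequalities point opposite ways, species 2 can invade but species 1 cannot.

species 2 excludes species 1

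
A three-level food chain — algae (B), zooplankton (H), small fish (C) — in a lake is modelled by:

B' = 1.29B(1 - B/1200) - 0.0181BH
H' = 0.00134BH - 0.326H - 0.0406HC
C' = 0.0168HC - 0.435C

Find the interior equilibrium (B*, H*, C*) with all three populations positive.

From dC/dt = 0: 0.0168H* = 0.435, so H* = 25.9.
From dB/dt = 0: 1.29(1 - B*/1200) = 0.0181·25.9, giving B* = 1200·(1 - 0.363) = 764.
From dH/dt = 0: 0.00134·764 - 0.326 = 0.0406C*, so C* = 0.698/0.0406 = 17.2.

B* ≈ 764, H* ≈ 25.9, C* ≈ 17.2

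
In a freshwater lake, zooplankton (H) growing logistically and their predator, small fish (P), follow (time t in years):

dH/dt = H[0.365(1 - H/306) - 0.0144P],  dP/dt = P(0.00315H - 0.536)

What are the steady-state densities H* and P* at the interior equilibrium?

H* ≈ 170, P* ≈ 11.3

From dP/dt = 0 with P > 0: 0.00315H* = 0.536, so H* = 170.
Substitute into dH/dt = 0: 0.365(1 - 170/306) = 0.0144P*.
The bracket is 0.444, giving P* = 0.162/0.0144 = 11.3.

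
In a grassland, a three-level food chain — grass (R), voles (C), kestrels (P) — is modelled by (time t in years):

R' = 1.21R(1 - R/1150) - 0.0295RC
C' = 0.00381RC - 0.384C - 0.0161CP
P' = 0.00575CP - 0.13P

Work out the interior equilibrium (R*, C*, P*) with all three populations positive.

From dP/dt = 0: 0.00575C* = 0.13, so C* = 22.6.
From dR/dt = 0: 1.21(1 - R*/1150) = 0.0295·22.6, giving R* = 1150·(1 - 0.551) = 516.
From dC/dt = 0: 0.00381·516 - 0.384 = 0.0161P*, so P* = 1.58/0.0161 = 98.3.

R* ≈ 516, C* ≈ 22.6, P* ≈ 98.3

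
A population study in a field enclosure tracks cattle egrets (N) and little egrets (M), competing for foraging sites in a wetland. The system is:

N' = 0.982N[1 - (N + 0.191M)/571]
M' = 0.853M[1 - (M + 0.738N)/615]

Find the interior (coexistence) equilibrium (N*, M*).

Setting both brackets to zero gives the nullclines N + 0.191M = 571 and 0.738N + M = 615.
Substituting M = 615 - 0.738N into the first: N(1 - 0.191·0.738) = 571 - 0.191·615.
So N* = 454/0.859 = 528, and then M* = 615 - 0.738·528 = 225.

N* ≈ 528, M* ≈ 225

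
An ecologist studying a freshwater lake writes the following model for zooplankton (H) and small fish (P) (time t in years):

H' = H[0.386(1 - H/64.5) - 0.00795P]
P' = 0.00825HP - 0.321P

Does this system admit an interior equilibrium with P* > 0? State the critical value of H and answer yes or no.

Threshold H = 38.9; K > 38.9, so yes, the predator persists.

The predator equation gives dP/dt > 0 only when H > 0.321/0.00825 = 38.9.
Without the predator, H → K = 64.5. Since 64.5 > 38.9, the predator can invade and persist.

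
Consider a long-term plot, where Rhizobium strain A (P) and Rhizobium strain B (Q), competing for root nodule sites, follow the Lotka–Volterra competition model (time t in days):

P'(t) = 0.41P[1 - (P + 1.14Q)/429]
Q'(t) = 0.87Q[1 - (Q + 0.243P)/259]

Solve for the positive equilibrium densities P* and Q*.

P* ≈ 185, Q* ≈ 214

Setting both brackets to zero gives the nullclines P + 1.14Q = 429 and 0.243P + Q = 259.
Substituting Q = 259 - 0.243P into the first: P(1 - 1.14·0.243) = 429 - 1.14·259.
So P* = 134/0.723 = 185, and then Q* = 259 - 0.243·185 = 214.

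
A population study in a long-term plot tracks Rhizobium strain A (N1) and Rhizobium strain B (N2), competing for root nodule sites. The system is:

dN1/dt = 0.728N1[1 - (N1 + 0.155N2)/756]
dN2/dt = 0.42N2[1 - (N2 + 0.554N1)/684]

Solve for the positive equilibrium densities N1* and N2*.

N1* ≈ 711, N2* ≈ 290

Setting both brackets to zero gives the nullclines N1 + 0.155N2 = 756 and 0.554N1 + N2 = 684.
Substituting N2 = 684 - 0.554N1 into the first: N1(1 - 0.155·0.554) = 756 - 0.155·684.
So N1* = 650/0.914 = 711, and then N2* = 684 - 0.554·711 = 290.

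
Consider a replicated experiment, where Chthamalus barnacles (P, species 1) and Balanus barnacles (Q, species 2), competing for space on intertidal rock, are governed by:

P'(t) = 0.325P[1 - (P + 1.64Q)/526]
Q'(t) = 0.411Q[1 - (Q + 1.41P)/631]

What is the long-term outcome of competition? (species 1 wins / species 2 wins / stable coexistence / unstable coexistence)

Compare the nullcline intercepts: K1/α12 = 526/1.64 = 321 < K2 = 631; K2/α21 = 631/1.41 = 448 < K1 = 526.
Since both are reversed, neither can invade when rare; the interior point is a saddle.

unstable coexistence (outcome depends on initial conditions)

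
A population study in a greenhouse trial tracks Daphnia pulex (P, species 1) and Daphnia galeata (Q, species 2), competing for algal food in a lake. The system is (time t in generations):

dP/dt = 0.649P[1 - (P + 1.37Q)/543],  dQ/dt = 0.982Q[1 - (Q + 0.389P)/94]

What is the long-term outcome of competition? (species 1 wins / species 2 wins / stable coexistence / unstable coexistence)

Compare the nullcline intercepts: K1/α12 = 543/1.37 = 396 > K2 = 94; K2/α21 = 94/0.389 = 242 < K1 = 543.
Since the inequalities point opposite ways, species 1 can invade but species 2 cannot.

species 1 excludes species 2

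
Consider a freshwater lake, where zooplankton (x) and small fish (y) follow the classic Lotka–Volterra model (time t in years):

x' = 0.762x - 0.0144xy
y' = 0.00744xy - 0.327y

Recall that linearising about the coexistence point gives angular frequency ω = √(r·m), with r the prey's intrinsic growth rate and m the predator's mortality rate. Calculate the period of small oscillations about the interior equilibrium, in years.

Here r = 0.762 and m = 0.327, so r·m = 0.249.
ω = √0.249 = 0.499 per year, hence T = 2π/ω ≈ 12.6 years.

T ≈ 12.6 years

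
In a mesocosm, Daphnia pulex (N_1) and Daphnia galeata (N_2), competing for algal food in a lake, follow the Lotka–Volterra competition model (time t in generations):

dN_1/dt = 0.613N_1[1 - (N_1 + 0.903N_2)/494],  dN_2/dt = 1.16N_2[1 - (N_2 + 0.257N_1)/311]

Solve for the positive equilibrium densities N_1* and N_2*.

N_1* ≈ 278, N_2* ≈ 240

Setting both brackets to zero gives the nullclines N_1 + 0.903N_2 = 494 and 0.257N_1 + N_2 = 311.
Substituting N_2 = 311 - 0.257N_1 into the first: N_1(1 - 0.903·0.257) = 494 - 0.903·311.
So N_1* = 213/0.768 = 278, and then N_2* = 311 - 0.257·278 = 240.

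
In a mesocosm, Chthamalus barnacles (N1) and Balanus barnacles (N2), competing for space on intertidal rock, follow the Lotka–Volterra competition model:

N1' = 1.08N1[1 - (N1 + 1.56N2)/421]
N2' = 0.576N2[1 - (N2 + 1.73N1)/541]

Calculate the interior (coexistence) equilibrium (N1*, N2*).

Setting both brackets to zero gives the nullclines N1 + 1.56N2 = 421 and 1.73N1 + N2 = 541.
Substituting N2 = 541 - 1.73N1 into the first: N1(1 - 1.56·1.73) = 421 - 1.56·541.
So N1* = -423/-1.7 = 249, and then N2* = 541 - 1.73·249 = 110.

N1* ≈ 249, N2* ≈ 110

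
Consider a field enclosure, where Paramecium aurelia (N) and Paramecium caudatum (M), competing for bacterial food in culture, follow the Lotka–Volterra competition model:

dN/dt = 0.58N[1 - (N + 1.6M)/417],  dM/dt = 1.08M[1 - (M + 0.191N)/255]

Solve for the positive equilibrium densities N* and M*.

Setting both brackets to zero gives the nullclines N + 1.6M = 417 and 0.191N + M = 255.
Substituting M = 255 - 0.191N into the first: N(1 - 1.6·0.191) = 417 - 1.6·255.
So N* = 9/0.694 = 13, and then M* = 255 - 0.191·13 = 253.

N* ≈ 13, M* ≈ 253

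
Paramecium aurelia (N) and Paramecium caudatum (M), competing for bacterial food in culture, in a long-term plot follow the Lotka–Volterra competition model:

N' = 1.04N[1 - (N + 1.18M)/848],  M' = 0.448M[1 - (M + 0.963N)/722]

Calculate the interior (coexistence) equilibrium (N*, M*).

N* ≈ 29, M* ≈ 694

Setting both brackets to zero gives the nullclines N + 1.18M = 848 and 0.963N + M = 722.
Substituting M = 722 - 0.963N into the first: N(1 - 1.18·0.963) = 848 - 1.18·722.
So N* = -3.96/-0.136 = 29, and then M* = 722 - 0.963·29 = 694.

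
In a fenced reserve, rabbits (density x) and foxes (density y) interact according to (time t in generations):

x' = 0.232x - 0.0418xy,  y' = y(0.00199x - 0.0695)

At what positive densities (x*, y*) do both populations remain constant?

Set dy/dt = 0 with y > 0: 0.00199x - 0.0695 = 0, so x* = 0.0695/0.00199 = 34.9.
Set dx/dt = 0 with x > 0: 0.232 - 0.0418y = 0, so y* = 0.232/0.0418 = 5.55.

x* ≈ 34.9, y* ≈ 5.55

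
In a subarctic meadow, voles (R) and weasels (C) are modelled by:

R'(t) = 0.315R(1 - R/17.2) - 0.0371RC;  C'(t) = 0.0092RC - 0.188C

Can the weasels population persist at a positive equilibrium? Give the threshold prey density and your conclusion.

Threshold R = 20.4; K < 20.4, so no, the predator goes extinct.

The predator equation gives dC/dt > 0 only when R > 0.188/0.0092 = 20.4.
Without the predator, R → K = 17.2. Since 17.2 < 20.4, the predator cannot invade.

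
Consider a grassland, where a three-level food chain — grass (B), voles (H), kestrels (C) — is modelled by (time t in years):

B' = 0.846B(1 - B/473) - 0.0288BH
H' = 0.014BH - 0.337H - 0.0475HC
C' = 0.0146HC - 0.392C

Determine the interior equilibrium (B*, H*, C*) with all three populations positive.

B* ≈ 40.7, H* ≈ 26.8, C* ≈ 4.89

From dC/dt = 0: 0.0146H* = 0.392, so H* = 26.8.
From dB/dt = 0: 0.846(1 - B*/473) = 0.0288·26.8, giving B* = 473·(1 - 0.914) = 40.7.
From dH/dt = 0: 0.014·40.7 - 0.337 = 0.0475C*, so C* = 0.232/0.0475 = 4.89.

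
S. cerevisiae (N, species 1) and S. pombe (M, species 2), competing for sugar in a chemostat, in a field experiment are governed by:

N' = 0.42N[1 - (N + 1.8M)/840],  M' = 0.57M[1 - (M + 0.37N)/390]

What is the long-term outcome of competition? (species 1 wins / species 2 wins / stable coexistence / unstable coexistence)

stable coexistence

Compare the nullcline intercepts: K1/α12 = 840/1.8 = 467 > K2 = 390; K2/α21 = 390/0.37 = 1050 > K1 = 840.
Since both inequalities hold, each species can invade when rare, so the interior equilibrium is stable.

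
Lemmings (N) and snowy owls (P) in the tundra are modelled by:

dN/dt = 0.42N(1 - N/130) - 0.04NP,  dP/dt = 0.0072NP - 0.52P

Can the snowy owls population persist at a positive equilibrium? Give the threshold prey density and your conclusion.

The predator equation gives dP/dt > 0 only when N > 0.52/0.0072 = 72.2.
Without the predator, N → K = 130. Since 130 > 72.2, the predator can invade and persist.

Threshold N = 72.2; K > 72.2, so yes, the predator persists.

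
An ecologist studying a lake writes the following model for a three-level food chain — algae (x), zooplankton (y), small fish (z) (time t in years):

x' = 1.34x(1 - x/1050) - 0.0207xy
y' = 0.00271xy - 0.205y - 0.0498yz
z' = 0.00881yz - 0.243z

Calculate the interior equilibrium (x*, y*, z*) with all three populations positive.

x* ≈ 603, y* ≈ 27.6, z* ≈ 28.7

From dz/dt = 0: 0.00881y* = 0.243, so y* = 27.6.
From dx/dt = 0: 1.34(1 - x*/1050) = 0.0207·27.6, giving x* = 1050·(1 - 0.426) = 603.
From dy/dt = 0: 0.00271·603 - 0.205 = 0.0498z*, so z* = 1.43/0.0498 = 28.7.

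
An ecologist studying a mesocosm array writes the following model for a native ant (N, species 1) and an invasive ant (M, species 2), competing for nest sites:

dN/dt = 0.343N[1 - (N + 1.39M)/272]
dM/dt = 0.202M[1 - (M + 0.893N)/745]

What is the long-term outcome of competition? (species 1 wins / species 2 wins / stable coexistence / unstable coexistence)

Compare the nullcline intercepts: K1/α12 = 272/1.39 = 196 < K2 = 745; K2/α21 = 745/0.893 = 834 > K1 = 272.
Since the inequalities point opposite ways, species 2 can invade but species 1 cannot.

species 2 excludes species 1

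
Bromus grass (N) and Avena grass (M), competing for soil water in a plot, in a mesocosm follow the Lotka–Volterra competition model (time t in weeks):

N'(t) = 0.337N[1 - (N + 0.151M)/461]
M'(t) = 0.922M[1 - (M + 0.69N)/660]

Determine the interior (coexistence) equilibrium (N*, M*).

Setting both brackets to zero gives the nullclines N + 0.151M = 461 and 0.69N + M = 660.
Substituting M = 660 - 0.69N into the first: N(1 - 0.151·0.69) = 461 - 0.151·660.
So N* = 361/0.896 = 403, and then M* = 660 - 0.69·403 = 382.

N* ≈ 403, M* ≈ 382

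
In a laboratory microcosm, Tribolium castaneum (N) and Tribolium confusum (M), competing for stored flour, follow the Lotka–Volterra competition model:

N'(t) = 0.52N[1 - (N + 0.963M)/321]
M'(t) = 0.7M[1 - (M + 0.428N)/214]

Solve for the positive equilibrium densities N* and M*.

Setting both brackets to zero gives the nullclines N + 0.963M = 321 and 0.428N + M = 214.
Substituting M = 214 - 0.428N into the first: N(1 - 0.963·0.428) = 321 - 0.963·214.
So N* = 115/0.588 = 195, and then M* = 214 - 0.428·195 = 130.

N* ≈ 195, M* ≈ 130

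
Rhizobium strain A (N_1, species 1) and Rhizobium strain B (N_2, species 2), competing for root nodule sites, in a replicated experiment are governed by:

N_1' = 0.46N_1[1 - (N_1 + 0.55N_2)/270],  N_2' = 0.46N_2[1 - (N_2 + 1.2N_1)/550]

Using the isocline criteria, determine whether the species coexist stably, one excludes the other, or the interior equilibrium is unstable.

species 2 excludes species 1

Compare the nullcline intercepts: K1/α12 = 270/0.55 = 491 < K2 = 550; K2/α21 = 550/1.2 = 458 > K1 = 270.
Since the inequalities point opposite ways, species 2 can invade but species 1 cannot.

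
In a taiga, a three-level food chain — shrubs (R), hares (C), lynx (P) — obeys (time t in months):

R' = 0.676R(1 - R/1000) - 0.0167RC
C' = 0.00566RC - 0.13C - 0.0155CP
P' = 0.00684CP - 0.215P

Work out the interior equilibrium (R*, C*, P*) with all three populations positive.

R* ≈ 223, C* ≈ 31.4, P* ≈ 73.2

From dP/dt = 0: 0.00684C* = 0.215, so C* = 31.4.
From dR/dt = 0: 0.676(1 - R*/1000) = 0.0167·31.4, giving R* = 1000·(1 - 0.777) = 223.
From dC/dt = 0: 0.00566·223 - 0.13 = 0.0155P*, so P* = 1.13/0.0155 = 73.2.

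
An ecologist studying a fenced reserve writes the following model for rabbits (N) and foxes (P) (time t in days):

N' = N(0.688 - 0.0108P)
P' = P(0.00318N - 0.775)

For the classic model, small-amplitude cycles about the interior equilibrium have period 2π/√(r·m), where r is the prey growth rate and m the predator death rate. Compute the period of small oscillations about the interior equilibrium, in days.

Here r = 0.688 and m = 0.775, so r·m = 0.533.
ω = √0.533 = 0.73 per day, hence T = 2π/ω ≈ 8.6 days.

T ≈ 8.6 days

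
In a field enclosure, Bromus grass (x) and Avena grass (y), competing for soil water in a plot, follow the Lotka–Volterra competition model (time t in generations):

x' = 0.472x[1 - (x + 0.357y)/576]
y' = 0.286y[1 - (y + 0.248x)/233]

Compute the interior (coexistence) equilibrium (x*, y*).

x* ≈ 541, y* ≈ 98.9

Setting both brackets to zero gives the nullclines x + 0.357y = 576 and 0.248x + y = 233.
Substituting y = 233 - 0.248x into the first: x(1 - 0.357·0.248) = 576 - 0.357·233.
So x* = 493/0.911 = 541, and then y* = 233 - 0.248·541 = 98.9.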